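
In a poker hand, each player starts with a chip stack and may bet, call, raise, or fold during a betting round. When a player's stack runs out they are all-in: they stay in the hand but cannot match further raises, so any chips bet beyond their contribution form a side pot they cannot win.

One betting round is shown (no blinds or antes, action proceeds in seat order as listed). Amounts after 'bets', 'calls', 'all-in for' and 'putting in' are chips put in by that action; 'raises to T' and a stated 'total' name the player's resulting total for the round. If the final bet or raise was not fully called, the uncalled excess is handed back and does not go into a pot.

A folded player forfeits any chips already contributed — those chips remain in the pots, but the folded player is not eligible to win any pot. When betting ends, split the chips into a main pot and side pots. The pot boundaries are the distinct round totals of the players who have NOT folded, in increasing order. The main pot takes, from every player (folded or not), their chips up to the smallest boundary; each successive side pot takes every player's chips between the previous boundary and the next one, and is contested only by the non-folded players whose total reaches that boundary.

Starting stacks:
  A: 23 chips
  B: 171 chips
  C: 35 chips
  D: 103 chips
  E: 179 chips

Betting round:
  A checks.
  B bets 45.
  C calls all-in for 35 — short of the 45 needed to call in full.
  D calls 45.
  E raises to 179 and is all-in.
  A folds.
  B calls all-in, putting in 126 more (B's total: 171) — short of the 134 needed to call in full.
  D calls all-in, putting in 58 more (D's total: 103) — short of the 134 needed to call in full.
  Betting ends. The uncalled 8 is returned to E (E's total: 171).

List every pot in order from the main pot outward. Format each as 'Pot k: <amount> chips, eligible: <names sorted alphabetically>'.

Contributions (after 8 returned to E): B=171, C=35, D=103, E=171
Folded: A
Pot levels (distinct totals of non-folded players): 35, 103, 171
Layer 1-35: 35 each from B, C, D, E = 35*4 = 140 chips; eligible B, C, D, E
Layer 36-103: 68 each from B, D, E = 68*3 = 204 chips; eligible B, D, E
Layer 104-171: 68 each from B, E = 68*2 = 136 chips; eligible B, E

Pot 1: 140 chips, eligible: B, C, D, E
Pot 2: 204 chips, eligible: B, D, E
Pot 3: 136 chips, eligible: B, E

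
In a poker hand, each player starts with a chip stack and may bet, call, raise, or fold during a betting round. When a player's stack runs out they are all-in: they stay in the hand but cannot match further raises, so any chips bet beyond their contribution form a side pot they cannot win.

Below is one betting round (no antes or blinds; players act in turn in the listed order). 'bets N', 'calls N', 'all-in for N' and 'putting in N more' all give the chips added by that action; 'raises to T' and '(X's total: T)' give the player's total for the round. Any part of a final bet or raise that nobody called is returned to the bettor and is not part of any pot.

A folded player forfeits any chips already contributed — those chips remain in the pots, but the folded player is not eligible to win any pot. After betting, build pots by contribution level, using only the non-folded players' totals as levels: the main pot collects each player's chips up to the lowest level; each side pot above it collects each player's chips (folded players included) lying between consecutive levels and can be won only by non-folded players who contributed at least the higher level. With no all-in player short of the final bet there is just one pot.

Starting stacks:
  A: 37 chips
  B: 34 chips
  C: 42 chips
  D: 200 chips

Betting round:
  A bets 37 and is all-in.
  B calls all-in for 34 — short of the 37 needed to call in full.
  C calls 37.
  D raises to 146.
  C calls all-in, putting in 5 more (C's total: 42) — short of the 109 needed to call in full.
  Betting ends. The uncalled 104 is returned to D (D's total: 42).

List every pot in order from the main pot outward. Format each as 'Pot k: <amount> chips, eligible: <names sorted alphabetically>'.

Contributions (after 104 returned to D): A=37, B=34, C=42, D=42
Pot levels (distinct totals of non-folded players): 34, 37, 42
Layer 1-34: 34 each from A, B, C, D = 34*4 = 136 chips; eligible A, B, C, D
Layer 35-37: 3 each from A, C, D = 3*3 = 9 chips; eligible A, C, D
Layer 38-42: 5 each from C, D = 5*2 = 10 chips; eligible C, D

Pot 1: 136 chips, eligible: A, B, C, D
Pot 2: 9 chips, eligible: A, C, D
Pot 3: 10 chips, eligible: C, D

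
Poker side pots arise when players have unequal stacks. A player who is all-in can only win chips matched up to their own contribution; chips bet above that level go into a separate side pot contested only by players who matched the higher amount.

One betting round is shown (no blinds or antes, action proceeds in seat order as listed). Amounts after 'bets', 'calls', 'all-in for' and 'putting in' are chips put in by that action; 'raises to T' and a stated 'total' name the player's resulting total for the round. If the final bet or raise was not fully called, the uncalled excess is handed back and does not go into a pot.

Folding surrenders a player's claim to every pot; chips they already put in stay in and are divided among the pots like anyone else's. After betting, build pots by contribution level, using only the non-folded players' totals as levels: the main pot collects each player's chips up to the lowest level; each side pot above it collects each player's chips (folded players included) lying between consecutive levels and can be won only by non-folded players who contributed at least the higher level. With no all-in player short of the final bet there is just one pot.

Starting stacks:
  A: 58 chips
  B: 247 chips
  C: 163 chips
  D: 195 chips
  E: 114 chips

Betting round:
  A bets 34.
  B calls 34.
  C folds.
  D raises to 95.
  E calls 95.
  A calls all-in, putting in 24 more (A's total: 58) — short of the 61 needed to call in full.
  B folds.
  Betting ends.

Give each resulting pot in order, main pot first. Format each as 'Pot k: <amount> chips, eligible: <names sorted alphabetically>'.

Pot 1: 208 chips, eligible: A, D, E
Pot 2: 74 chips, eligible: D, E

Derivation:
Contributions: A=58, B=34, D=95, E=95
Folded: B, C
Pot levels (distinct totals of non-folded players): 58, 95
Layer 1-58: A 58 + B 34 + D 58 + E 58 = 208 chips; eligible A, D, E
Layer 59-95: 37 each from D, E = 37*2 = 74 chips; eligible D, E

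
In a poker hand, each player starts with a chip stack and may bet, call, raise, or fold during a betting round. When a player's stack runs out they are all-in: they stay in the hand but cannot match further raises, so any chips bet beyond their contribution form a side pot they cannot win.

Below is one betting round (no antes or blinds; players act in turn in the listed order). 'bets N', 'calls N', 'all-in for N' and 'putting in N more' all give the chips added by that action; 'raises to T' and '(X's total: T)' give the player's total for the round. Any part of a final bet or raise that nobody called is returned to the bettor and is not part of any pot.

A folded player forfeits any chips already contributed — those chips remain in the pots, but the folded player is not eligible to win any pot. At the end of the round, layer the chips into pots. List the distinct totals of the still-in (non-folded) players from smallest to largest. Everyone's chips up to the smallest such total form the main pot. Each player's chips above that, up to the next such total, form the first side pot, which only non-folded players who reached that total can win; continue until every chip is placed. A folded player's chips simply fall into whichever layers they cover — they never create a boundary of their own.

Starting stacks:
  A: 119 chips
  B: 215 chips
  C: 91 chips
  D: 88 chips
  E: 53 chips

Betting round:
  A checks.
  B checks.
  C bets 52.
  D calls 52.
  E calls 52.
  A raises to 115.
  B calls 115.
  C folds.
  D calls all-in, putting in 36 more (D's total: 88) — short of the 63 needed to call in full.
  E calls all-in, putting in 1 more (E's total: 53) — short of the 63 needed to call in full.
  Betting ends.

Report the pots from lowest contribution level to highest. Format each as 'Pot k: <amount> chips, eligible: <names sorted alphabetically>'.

Pot 1: 264 chips, eligible: A, B, D, E
Pot 2: 105 chips, eligible: A, B, D
Pot 3: 54 chips, eligible: A, B

Derivation:
Contributions: A=115, B=115, C=52, D=88, E=53
Folded: C
Pot levels (distinct totals of non-folded players): 53, 88, 115
Layer 1-53: A 53 + B 53 + C 52 + D 53 + E 53 = 264 chips; eligible A, B, D, E
Layer 54-88: 35 each from A, B, D = 35*3 = 105 chips; eligible A, B, D
Layer 89-115: 27 each from A, B = 27*2 = 54 chips; eligible A, B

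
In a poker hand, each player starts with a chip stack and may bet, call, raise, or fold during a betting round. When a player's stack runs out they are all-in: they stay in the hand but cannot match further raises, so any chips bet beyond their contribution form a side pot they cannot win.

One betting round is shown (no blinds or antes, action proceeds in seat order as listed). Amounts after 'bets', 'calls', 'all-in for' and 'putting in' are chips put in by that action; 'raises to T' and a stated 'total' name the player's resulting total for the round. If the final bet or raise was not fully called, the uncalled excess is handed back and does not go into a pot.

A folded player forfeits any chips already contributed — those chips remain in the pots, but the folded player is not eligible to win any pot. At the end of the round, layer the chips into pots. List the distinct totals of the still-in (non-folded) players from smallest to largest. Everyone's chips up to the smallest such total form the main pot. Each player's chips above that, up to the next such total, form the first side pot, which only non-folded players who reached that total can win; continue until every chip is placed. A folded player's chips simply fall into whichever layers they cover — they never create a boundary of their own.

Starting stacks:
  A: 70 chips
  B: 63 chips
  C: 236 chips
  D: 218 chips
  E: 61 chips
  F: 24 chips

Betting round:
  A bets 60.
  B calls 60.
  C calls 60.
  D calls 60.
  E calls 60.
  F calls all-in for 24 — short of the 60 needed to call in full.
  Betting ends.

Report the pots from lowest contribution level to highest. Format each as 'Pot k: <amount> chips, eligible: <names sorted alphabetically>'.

Contributions: A=60, B=60, C=60, D=60, E=60, F=24
Pot levels (distinct totals of non-folded players): 24, 60
Layer 1-24: 24 each from A, B, C, D, E, F = 24*6 = 144 chips; eligible A, B, C, D, E, F
Layer 25-60: 36 each from A, B, C, D, E = 36*5 = 180 chips; eligible A, B, C, D, E

Pot 1: 144 chips, eligible: A, B, C, D, E, F
Pot 2: 180 chips, eligible: A, B, C, D, E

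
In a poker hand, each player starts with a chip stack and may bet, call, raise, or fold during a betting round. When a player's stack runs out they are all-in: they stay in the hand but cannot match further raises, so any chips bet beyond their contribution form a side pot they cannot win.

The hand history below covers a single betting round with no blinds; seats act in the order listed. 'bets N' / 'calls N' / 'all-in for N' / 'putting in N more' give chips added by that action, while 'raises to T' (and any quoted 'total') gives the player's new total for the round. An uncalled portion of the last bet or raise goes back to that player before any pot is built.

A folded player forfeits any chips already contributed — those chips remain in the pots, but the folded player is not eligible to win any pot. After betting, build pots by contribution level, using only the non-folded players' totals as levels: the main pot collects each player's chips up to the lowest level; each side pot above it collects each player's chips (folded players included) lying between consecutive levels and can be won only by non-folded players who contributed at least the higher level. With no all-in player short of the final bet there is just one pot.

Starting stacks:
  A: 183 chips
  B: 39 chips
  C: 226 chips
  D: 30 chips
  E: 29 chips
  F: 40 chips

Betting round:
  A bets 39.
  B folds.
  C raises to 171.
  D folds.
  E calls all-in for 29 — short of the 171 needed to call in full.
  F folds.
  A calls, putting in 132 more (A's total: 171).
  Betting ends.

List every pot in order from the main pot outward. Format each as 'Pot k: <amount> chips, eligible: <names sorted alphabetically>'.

Pot 1: 87 chips, eligible: A, C, E
Pot 2: 284 chips, eligible: A, C

Derivation:
Contributions: A=171, C=171, E=29
Folded: B, D, F
Pot levels (distinct totals of non-folded players): 29, 171
Layer 1-29: 29 each from A, C, E = 29*3 = 87 chips; eligible A, C, E
Layer 30-171: 142 each from A, C = 142*2 = 284 chips; eligible A, C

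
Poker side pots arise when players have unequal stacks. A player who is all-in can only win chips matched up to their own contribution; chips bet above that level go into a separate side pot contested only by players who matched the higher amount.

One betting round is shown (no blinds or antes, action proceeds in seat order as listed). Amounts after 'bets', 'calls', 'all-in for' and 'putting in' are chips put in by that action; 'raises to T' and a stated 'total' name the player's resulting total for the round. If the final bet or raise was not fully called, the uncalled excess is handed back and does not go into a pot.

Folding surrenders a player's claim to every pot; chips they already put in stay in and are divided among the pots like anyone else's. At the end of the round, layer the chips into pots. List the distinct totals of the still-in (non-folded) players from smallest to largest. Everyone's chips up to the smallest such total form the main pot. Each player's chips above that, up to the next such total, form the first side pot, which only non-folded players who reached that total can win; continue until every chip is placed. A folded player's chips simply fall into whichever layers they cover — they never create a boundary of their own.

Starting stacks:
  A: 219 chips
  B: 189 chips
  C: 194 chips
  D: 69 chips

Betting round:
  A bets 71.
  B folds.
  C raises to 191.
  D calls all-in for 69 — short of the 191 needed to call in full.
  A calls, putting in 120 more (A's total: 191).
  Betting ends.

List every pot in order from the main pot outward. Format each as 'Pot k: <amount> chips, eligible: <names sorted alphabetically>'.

Contributions: A=191, C=191, D=69
Folded: B
Pot levels (distinct totals of non-folded players): 69, 191
Layer 1-69: 69 each from A, C, D = 69*3 = 207 chips; eligible A, C, D
Layer 70-191: 122 each from A, C = 122*2 = 244 chips; eligible A, C

Pot 1: 207 chips, eligible: A, C, D
Pot 2: 244 chips, eligible: A, C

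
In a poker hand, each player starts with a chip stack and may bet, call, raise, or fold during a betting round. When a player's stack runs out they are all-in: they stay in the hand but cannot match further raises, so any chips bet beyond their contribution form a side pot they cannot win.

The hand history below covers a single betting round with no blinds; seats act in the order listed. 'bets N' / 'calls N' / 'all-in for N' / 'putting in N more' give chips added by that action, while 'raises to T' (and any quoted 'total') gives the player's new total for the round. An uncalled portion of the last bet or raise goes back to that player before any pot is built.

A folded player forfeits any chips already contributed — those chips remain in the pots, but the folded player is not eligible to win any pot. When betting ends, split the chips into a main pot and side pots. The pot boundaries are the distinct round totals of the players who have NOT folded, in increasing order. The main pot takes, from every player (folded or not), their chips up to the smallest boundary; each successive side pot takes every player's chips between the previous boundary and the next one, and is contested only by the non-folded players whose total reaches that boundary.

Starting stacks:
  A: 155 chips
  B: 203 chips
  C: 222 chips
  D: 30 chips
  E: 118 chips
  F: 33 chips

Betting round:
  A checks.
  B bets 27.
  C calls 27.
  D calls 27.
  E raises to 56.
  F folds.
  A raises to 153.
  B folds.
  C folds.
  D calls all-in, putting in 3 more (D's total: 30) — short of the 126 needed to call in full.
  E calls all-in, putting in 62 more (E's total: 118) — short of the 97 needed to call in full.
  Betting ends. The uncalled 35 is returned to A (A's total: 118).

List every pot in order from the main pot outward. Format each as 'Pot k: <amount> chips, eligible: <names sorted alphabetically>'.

Contributions (after 35 returned to A): A=118, B=27, C=27, D=30, E=118
Folded: B, C, F
Pot levels (distinct totals of non-folded players): 30, 118
Layer 1-30: A 30 + B 27 + C 27 + D 30 + E 30 = 144 chips; eligible A, D, E
Layer 31-118: 88 each from A, E = 88*2 = 176 chips; eligible A, E

Pot 1: 144 chips, eligible: A, D, E
Pot 2: 176 chips, eligible: A, E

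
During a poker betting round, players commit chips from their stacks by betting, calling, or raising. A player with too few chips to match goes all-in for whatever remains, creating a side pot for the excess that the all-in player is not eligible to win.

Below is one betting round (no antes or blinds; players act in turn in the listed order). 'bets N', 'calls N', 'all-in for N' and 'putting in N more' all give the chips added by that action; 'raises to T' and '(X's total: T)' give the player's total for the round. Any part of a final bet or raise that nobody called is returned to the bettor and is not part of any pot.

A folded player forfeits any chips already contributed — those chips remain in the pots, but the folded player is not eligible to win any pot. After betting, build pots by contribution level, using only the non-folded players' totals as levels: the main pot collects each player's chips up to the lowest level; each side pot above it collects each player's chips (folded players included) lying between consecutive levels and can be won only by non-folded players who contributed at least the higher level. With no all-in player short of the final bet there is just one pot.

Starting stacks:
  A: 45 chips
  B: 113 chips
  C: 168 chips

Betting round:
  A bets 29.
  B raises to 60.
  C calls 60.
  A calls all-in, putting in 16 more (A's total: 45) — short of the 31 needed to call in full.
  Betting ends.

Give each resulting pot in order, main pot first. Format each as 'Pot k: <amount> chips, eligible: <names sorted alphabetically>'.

Pot 1: 135 chips, eligible: A, B, C
Pot 2: 30 chips, eligible: B, C

Derivation:
Contributions: A=45, B=60, C=60
Pot levels (distinct totals of non-folded players): 45, 60
Layer 1-45: 45 each from A, B, C = 45*3 = 135 chips; eligible A, B, C
Layer 46-60: 15 each from B, C = 15*2 = 30 chips; eligible B, C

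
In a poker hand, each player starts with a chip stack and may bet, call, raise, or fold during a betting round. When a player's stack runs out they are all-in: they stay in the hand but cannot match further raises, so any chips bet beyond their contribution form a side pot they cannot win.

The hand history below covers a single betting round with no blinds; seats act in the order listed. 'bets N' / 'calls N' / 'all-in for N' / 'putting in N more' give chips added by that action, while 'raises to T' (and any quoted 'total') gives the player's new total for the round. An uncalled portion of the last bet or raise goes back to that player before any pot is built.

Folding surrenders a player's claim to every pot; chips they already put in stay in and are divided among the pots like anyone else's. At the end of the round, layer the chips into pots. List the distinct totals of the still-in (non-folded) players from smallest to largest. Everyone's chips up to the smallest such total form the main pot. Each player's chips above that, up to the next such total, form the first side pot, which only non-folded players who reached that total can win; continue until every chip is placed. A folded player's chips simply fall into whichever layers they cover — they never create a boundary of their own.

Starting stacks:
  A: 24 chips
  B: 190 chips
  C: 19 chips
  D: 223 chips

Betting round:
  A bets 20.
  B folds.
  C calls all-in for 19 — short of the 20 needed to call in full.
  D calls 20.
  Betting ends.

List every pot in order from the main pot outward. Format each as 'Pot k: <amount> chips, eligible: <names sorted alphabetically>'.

Contributions: A=20, C=19, D=20
Folded: B
Pot levels (distinct totals of non-folded players): 19, 20
Layer 1-19: 19 each from A, C, D = 19*3 = 57 chips; eligible A, C, D
Layer 20-20: 1 each from A, D = 1*2 = 2 chips; eligible A, D

Pot 1: 57 chips, eligible: A, C, D
Pot 2: 2 chips, eligible: A, D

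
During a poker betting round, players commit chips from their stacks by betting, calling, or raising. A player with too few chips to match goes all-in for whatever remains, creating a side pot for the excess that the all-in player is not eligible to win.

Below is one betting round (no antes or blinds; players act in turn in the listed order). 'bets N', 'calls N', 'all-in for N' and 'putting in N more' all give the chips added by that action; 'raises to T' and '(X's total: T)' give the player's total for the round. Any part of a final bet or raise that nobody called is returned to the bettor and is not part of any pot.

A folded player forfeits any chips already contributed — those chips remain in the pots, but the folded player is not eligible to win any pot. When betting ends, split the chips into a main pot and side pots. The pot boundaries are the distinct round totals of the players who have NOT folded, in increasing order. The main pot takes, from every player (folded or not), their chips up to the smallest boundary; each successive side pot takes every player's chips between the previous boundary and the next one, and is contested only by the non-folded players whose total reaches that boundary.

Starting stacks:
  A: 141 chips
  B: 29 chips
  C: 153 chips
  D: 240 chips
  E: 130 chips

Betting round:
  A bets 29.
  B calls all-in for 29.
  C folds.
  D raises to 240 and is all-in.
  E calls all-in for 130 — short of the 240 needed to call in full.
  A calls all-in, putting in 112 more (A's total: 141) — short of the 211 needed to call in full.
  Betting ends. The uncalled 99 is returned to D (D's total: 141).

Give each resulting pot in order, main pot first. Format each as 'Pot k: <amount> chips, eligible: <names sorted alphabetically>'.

Contributions (after 99 returned to D): A=141, B=29, D=141, E=130
Folded: C
Pot levels (distinct totals of non-folded players): 29, 130, 141
Layer 1-29: 29 each from A, B, D, E = 29*4 = 116 chips; eligible A, B, D, E
Layer 30-130: 101 each from A, D, E = 101*3 = 303 chips; eligible A, D, E
Layer 131-141: 11 each from A, D = 11*2 = 22 chips; eligible A, D

Pot 1: 116 chips, eligible: A, B, D, E
Pot 2: 303 chips, eligible: A, D, E
Pot 3: 22 chips, eligible: A, D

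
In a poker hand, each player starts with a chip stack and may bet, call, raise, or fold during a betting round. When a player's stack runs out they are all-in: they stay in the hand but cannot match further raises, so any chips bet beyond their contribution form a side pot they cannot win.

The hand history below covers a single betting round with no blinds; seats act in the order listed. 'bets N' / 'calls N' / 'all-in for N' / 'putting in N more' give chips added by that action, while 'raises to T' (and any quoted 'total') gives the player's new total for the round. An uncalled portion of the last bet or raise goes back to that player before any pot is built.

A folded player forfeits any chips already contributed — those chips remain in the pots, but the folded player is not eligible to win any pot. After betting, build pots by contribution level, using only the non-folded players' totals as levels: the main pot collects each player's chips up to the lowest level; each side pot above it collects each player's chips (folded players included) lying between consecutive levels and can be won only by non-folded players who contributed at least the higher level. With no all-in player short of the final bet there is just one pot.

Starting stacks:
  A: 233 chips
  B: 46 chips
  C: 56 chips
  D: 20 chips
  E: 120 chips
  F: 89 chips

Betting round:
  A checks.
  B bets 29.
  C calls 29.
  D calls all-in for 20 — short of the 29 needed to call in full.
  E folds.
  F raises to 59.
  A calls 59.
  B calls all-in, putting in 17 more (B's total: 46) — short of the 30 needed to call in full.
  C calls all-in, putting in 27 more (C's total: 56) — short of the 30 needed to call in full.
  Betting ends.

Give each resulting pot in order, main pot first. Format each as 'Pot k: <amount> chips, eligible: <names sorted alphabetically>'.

Contributions: A=59, B=46, C=56, D=20, F=59
Folded: E
Pot levels (distinct totals of non-folded players): 20, 46, 56, 59
Layer 1-20: 20 each from A, B, C, D, F = 20*5 = 100 chips; eligible A, B, C, D, F
Layer 21-46: 26 each from A, B, C, F = 26*4 = 104 chips; eligible A, B, C, F
Layer 47-56: 10 each from A, C, F = 10*3 = 30 chips; eligible A, C, F
Layer 57-59: 3 each from A, F = 3*2 = 6 chips; eligible A, F

Pot 1: 100 chips, eligible: A, B, C, D, F
Pot 2: 104 chips, eligible: A, B, C, F
Pot 3: 30 chips, eligible: A, C, F
Pot 4: 6 chips, eligible: A, F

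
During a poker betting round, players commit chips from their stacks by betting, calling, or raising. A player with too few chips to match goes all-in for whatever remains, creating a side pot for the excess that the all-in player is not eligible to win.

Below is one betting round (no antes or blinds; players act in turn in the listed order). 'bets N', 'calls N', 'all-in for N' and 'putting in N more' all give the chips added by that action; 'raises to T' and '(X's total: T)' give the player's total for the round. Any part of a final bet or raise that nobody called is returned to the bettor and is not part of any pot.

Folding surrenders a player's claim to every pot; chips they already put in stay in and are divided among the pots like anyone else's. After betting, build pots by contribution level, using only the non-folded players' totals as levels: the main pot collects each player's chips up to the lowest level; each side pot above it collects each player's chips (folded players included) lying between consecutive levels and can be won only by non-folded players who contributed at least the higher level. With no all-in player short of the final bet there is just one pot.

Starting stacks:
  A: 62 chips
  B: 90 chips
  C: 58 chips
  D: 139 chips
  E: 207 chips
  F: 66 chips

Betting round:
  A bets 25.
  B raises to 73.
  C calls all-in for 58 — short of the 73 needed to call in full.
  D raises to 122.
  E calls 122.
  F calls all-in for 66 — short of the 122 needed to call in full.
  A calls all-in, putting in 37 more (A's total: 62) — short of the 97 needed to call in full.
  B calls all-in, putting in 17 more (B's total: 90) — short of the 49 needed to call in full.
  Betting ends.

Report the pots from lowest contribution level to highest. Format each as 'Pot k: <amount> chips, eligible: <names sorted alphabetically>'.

Contributions: A=62, B=90, C=58, D=122, E=122, F=66
Pot levels (distinct totals of non-folded players): 58, 62, 66, 90, 122
Layer 1-58: 58 each from A, B, C, D, E, F = 58*6 = 348 chips; eligible A, B, C, D, E, F
Layer 59-62: 4 each from A, B, D, E, F = 4*5 = 20 chips; eligible A, B, D, E, F
Layer 63-66: 4 each from B, D, E, F = 4*4 = 16 chips; eligible B, D, E, F
Layer 67-90: 24 each from B, D, E = 24*3 = 72 chips; eligible B, D, E
Layer 91-122: 32 each from D, E = 32*2 = 64 chips; eligible D, E

Pot 1: 348 chips, eligible: A, B, C, D, E, F
Pot 2: 20 chips, eligible: A, B, D, E, F
Pot 3: 16 chips, eligible: B, D, E, F
Pot 4: 72 chips, eligible: B, D, E
Pot 5: 64 chips, eligible: D, E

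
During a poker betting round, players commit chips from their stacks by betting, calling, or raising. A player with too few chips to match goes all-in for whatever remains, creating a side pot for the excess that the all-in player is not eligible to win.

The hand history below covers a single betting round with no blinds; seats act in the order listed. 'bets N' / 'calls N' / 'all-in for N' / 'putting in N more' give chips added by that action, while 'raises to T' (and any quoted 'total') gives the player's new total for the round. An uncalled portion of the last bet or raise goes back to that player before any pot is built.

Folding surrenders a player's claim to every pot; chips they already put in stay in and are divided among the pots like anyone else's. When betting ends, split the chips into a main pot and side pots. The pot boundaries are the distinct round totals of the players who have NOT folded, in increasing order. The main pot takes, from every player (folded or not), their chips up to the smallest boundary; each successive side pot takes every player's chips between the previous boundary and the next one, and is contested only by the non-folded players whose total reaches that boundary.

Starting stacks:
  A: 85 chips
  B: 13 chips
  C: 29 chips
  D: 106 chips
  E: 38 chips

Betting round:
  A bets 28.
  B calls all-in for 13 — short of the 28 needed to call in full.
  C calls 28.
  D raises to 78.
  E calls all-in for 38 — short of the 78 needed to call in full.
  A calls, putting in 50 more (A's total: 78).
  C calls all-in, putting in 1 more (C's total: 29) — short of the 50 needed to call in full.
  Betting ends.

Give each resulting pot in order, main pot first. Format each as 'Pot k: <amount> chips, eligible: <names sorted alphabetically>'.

Pot 1: 65 chips, eligible: A, B, C, D, E
Pot 2: 64 chips, eligible: A, C, D, E
Pot 3: 27 chips, eligible: A, D, E
Pot 4: 80 chips, eligible: A, D

Derivation:
Contributions: A=78, B=13, C=29, D=78, E=38
Pot levels (distinct totals of non-folded players): 13, 29, 38, 78
Layer 1-13: 13 each from A, B, C, D, E = 13*5 = 65 chips; eligible A, B, C, D, E
Layer 14-29: 16 each from A, C, D, E = 16*4 = 64 chips; eligible A, C, D, E
Layer 30-38: 9 each from A, D, E = 9*3 = 27 chips; eligible A, D, E
Layer 39-78: 40 each from A, D = 40*2 = 80 chips; eligible A, D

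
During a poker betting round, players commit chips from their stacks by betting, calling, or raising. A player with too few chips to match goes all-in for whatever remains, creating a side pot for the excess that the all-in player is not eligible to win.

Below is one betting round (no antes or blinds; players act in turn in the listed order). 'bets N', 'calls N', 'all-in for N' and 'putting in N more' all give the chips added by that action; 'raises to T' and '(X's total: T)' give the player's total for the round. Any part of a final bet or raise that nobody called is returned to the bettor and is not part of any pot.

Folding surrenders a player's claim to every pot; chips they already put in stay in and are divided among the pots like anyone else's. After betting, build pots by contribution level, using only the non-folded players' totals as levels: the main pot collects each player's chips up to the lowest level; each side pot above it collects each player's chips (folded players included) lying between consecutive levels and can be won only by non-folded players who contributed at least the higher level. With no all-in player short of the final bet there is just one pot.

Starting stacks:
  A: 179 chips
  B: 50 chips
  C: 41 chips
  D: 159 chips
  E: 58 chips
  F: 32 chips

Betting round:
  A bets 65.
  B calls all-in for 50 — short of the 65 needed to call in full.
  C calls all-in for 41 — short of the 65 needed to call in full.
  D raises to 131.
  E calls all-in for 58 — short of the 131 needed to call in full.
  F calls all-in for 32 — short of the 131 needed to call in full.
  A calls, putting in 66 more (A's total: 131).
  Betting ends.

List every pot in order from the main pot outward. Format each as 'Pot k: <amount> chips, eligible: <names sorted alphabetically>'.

Pot 1: 192 chips, eligible: A, B, C, D, E, F
Pot 2: 45 chips, eligible: A, B, C, D, E
Pot 3: 36 chips, eligible: A, B, D, E
Pot 4: 24 chips, eligible: A, D, E
Pot 5: 146 chips, eligible: A, D

Derivation:
Contributions: A=131, B=50, C=41, D=131, E=58, F=32
Pot levels (distinct totals of non-folded players): 32, 41, 50, 58, 131
Layer 1-32: 32 each from A, B, C, D, E, F = 32*6 = 192 chips; eligible A, B, C, D, E, F
Layer 33-41: 9 each from A, B, C, D, E = 9*5 = 45 chips; eligible A, B, C, D, E
Layer 42-50: 9 each from A, B, D, E = 9*4 = 36 chips; eligible A, B, D, E
Layer 51-58: 8 each from A, D, E = 8*3 = 24 chips; eligible A, D, E
Layer 59-131: 73 each from A, D = 73*2 = 146 chips; eligible A, D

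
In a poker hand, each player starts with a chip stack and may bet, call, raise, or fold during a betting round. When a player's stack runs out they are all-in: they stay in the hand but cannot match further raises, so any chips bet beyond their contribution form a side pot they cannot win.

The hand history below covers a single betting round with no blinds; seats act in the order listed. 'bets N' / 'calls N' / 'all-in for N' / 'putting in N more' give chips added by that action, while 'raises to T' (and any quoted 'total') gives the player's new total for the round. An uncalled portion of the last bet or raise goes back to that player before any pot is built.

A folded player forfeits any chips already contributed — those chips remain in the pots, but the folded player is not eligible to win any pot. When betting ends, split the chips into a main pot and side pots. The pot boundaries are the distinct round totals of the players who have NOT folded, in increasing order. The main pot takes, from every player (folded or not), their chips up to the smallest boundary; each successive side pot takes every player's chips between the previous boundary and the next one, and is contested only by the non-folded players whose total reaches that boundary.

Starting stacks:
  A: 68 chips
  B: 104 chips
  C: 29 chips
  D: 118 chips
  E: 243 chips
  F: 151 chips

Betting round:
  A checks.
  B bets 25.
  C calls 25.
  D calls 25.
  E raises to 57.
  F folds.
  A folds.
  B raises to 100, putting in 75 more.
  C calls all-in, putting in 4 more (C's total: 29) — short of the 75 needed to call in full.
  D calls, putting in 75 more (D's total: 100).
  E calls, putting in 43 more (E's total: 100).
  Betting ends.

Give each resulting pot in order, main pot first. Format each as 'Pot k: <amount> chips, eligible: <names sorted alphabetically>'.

Contributions: B=100, C=29, D=100, E=100
Folded: A, F
Pot levels (distinct totals of non-folded players): 29, 100
Layer 1-29: 29 each from B, C, D, E = 29*4 = 116 chips; eligible B, C, D, E
Layer 30-100: 71 each from B, D, E = 71*3 = 213 chips; eligible B, D, E

Pot 1: 116 chips, eligible: B, C, D, E
Pot 2: 213 chips, eligible: B, D, E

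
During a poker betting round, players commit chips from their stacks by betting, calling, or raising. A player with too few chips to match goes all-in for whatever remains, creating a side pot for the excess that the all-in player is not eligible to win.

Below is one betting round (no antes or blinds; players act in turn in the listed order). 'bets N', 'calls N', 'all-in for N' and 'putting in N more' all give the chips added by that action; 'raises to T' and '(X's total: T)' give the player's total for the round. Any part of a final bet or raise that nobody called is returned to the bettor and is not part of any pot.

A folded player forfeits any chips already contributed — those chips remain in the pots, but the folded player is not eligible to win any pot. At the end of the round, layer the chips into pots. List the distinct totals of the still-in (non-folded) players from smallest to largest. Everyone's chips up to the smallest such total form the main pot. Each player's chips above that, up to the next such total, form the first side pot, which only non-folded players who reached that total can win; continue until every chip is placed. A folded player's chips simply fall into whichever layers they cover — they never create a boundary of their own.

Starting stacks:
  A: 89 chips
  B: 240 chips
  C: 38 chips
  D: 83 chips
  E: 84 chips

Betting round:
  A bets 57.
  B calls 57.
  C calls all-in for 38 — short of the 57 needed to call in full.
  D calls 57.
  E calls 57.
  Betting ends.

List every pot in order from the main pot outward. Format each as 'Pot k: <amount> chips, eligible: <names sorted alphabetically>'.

Pot 1: 190 chips, eligible: A, B, C, D, E
Pot 2: 76 chips, eligible: A, B, D, E

Derivation:
Contributions: A=57, B=57, C=38, D=57, E=57
Pot levels (distinct totals of non-folded players): 38, 57
Layer 1-38: 38 each from A, B, C, D, E = 38*5 = 190 chips; eligible A, B, C, D, E
Layer 39-57: 19 each from A, B, D, E = 19*4 = 76 chips; eligible A, B, D, E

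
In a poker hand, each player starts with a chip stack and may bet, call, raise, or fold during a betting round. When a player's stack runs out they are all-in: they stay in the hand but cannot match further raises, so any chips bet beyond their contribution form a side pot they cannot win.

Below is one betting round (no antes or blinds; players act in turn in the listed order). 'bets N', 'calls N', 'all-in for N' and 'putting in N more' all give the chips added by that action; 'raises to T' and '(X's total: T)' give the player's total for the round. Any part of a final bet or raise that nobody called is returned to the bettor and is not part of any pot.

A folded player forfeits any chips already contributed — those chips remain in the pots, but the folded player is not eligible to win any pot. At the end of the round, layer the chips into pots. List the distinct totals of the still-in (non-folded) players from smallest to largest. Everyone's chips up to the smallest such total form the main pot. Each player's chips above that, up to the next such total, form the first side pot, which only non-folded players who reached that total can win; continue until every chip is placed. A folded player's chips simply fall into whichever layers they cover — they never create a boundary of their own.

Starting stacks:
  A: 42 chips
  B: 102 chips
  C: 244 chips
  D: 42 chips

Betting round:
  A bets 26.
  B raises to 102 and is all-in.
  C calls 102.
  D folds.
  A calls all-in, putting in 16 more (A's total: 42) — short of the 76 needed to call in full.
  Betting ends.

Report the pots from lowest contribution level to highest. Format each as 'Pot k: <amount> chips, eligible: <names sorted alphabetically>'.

Contributions: A=42, B=102, C=102
Folded: D
Pot levels (distinct totals of non-folded players): 42, 102
Layer 1-42: 42 each from A, B, C = 42*3 = 126 chips; eligible A, B, C
Layer 43-102: 60 each from B, C = 60*2 = 120 chips; eligible B, C

Pot 1: 126 chips, eligible: A, B, C
Pot 2: 120 chips, eligible: B, C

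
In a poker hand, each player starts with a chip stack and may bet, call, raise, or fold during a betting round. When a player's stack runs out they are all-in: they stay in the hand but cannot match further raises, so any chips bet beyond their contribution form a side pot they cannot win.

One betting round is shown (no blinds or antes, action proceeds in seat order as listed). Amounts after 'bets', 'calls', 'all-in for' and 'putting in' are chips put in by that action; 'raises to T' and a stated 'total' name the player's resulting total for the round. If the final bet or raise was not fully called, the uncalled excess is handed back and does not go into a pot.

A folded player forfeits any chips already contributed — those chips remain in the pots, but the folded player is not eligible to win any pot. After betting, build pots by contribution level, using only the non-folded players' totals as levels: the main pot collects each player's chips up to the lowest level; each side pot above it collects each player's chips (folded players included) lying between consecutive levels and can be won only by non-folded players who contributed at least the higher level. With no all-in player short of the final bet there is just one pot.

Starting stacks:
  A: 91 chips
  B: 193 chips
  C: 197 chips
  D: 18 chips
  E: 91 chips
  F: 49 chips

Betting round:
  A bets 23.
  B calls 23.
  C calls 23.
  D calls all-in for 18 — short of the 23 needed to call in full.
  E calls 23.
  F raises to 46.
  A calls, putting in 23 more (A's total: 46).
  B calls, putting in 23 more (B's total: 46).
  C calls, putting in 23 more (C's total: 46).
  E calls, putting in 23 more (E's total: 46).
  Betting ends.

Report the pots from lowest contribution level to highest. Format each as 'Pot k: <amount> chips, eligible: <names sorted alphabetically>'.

Contributions: A=46, B=46, C=46, D=18, E=46, F=46
Pot levels (distinct totals of non-folded players): 18, 46
Layer 1-18: 18 each from A, B, C, D, E, F = 18*6 = 108 chips; eligible A, B, C, D, E, F
Layer 19-46: 28 each from A, B, C, E, F = 28*5 = 140 chips; eligible A, B, C, E, F

Pot 1: 108 chips, eligible: A, B, C, D, E, F
Pot 2: 140 chips, eligible: A, B, C, E, F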